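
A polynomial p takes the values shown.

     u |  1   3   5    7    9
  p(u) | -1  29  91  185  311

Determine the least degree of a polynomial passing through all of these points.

2

Forward differences of the values at u = 1, 3, 5, 7, 9:
  p  : -1  29  91  185  311
  Δ  : 30  62  94  126
  Δ^2: 32  32  32
  Δ^3: 0  0
  Δ^4: 0
The second differences are constant (32) and nonzero, while all higher differences vanish, so the minimal degree is 2.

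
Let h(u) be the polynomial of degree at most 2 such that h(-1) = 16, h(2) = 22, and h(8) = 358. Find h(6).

Using the Lagrange interpolation formula with nodes -1, 2, 8:
  L_0(u) = (u - 2)(u - 8) / 27
  L_1(u) = (u + 1)(u - 8) / -18
  L_2(u) = (u + 1)(u - 2) / 54
Then h(u) = 16·L_0(u) + 22·L_1(u) + 358·L_2(u).
Expanding and collecting terms gives h(u) = 6u² - 4u + 6.
Evaluating at u = 6: h(6) = 198.

198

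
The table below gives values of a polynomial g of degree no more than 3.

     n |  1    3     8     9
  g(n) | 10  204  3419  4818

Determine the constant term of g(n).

3

Write g(n) = an^3 + bn^2 + cn + d. Substituting each data point gives a linear system:
  a + b + c + d = 10
  27a + 9b + 3c + d = 204
  512a + 64b + 8c + d = 3419
  729a + 81b + 9c + d = 4818
Solving the system yields a = 6, b = 6, c = -5, d = 3.
So g(n) = 6n^3 + 6n^2 - 5n + 3.
The constant term is 3.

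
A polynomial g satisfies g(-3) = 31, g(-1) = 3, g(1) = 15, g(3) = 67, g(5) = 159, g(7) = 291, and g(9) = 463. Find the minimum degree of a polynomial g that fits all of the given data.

2

Forward differences of the values at u = -3, -1, 1, 3, 5, 7, 9:
  g  : 31  3  15  67  159  291  463
  Δ  : -28  12  52  92  132  172
  Δ^2: 40  40  40  40  40
  Δ^3: 0  0  0  0
  Δ^4: 0  0  0
  Δ^5: 0  0
  Δ^6: 0
The second differences are constant (40) and nonzero, while all higher differences vanish, so the minimal degree is 2.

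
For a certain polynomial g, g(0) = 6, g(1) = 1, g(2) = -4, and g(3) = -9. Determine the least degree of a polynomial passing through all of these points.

Forward differences of the values at x = 0, 1, 2, 3:
  g  : 6  1  -4  -9
  Δ  : -5  -5  -5
  Δ^2: 0  0
  Δ^3: 0
The first differences are constant (-5) and nonzero, while all higher differences vanish, so the minimal degree is 1.

1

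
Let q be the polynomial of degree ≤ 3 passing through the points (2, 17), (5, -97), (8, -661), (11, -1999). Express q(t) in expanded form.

Using the Lagrange interpolation formula with nodes 2, 5, 8, 11:
  L_0(t) = (t - 5)(t - 8)(t - 11) / -162
  L_1(t) = (t - 2)(t - 8)(t - 11) / 54
  L_2(t) = (t - 2)(t - 5)(t - 11) / -54
  L_3(t) = (t - 2)(t - 5)(t - 8) / 162
Then q(t) = 17·L_0(t) - 97·L_1(t) - 661·L_2(t) - 1999·L_3(t).
Expanding and collecting terms gives q(t) = -2t^3 + 5t^2 + 5t + 3.
Check: q(2) = 17. ✓

q(t) = -2t^3 + 5t^2 + 5t + 3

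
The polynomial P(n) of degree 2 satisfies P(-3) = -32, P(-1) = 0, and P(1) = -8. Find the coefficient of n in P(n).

Write P(n) = an^2 + bn + c. Substituting each data point gives a linear system:
  9a - 3b + c = -32
  a - b + c = 0
  a + b + c = -8
Solving the system yields a = -5, b = -4, c = 1.
So P(n) = -5n^2 - 4n + 1.
The coefficient of n is -4.

-4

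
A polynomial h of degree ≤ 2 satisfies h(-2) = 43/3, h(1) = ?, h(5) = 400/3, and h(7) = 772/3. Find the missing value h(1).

16/3

The 3 known points determine the degree-2 polynomial uniquely.
Write h(n) = an^2 + bn + c. Substituting each data point gives a linear system:
  4a - 2b + c = 43/3
  25a + 5b + c = 400/3
  49a + 7b + c = 772/3
Solving the system yields a = 5, b = 2, c = -5/3.
So h(n) = 5n^2 + 2n - 5/3.
Then h(1) = 16/3.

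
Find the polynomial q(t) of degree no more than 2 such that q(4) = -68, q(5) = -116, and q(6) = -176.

q(t) = -6t^2 + 6t + 4

Using the Lagrange interpolation formula with nodes 4, 5, 6:
  L_0(t) = (t - 5)(t - 6) / 2
  L_1(t) = (t - 4)(t - 6) / -1
  L_2(t) = (t - 4)(t - 5) / 2
Then q(t) = -68·L_0(t) - 116·L_1(t) - 176·L_2(t).
Expanding and collecting terms gives q(t) = -6t^2 + 6t + 4.
Check: q(5) = -116. ✓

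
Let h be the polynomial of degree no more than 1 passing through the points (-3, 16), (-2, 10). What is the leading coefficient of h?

Write h(t) = at + b. Substituting each data point gives a linear system:
  -3a + b = 16
  -2a + b = 10
Solving the system yields a = -6, b = -2.
So h(t) = -6t - 2.
The leading coefficient is -6.

-6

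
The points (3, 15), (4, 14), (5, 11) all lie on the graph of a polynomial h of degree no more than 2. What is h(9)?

-21

Write h(u) = au^2 + bu + c. Substituting each data point gives a linear system:
  9a + 3b + c = 15
  16a + 4b + c = 14
  25a + 5b + c = 11
Solving the system yields a = -1, b = 6, c = 6.
So h(u) = -u^2 + 6u + 6.
Then h(9) = -21.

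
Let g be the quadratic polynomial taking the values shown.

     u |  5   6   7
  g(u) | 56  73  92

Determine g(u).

Write g(u) = au^2 + bu + c. Substituting each data point gives a linear system:
  25a + 5b + c = 56
  36a + 6b + c = 73
  49a + 7b + c = 92
Solving the system yields a = 1, b = 6, c = 1.
So g(u) = u^2 + 6u + 1.
Check: g(6) = 73. ✓

g(u) = u^2 + 6u + 1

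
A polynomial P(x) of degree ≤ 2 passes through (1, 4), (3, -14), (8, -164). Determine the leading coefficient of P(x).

Write P(x) = ax^2 + bx + c. Substituting each data point gives a linear system:
  a + b + c = 4
  9a + 3b + c = -14
  64a + 8b + c = -164
Solving the system yields a = -3, b = 3, c = 4.
So P(x) = -3x² + 3x + 4.
The leading coefficient is -3.

-3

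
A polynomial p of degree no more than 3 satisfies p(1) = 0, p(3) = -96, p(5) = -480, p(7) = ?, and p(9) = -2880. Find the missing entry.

-1344

The 4 known points determine the degree-3 polynomial uniquely.
Write p(t) = at^3 + bt^2 + ct + d. Substituting each data point gives a linear system:
  a + b + c + d = 0
  27a + 9b + 3c + d = -96
  125a + 25b + 5c + d = -480
  729a + 81b + 9c + d = -2880
Solving the system yields a = -4, b = 0, c = 4, d = 0.
So p(t) = -4t^3 + 4t.
Then p(7) = -1344.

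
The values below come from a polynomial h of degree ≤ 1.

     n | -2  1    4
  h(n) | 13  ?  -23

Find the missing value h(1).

The 2 known points determine the degree-1 polynomial uniquely.
Write h(n) = an + b. Substituting each data point gives a linear system:
  -2a + b = 13
  4a + b = -23
Solving the system yields a = -6, b = 1.
So h(n) = -6n + 1.
Then h(1) = -5.

-5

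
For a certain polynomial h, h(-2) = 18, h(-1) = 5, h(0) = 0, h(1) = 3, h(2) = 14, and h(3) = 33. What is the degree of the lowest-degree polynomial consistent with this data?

Forward differences of the values at u = -2, -1, 0, 1, 2, 3:
  h  : 18  5  0  3  14  33
  Δ  : -13  -5  3  11  19
  Δ^2: 8  8  8  8
  Δ^3: 0  0  0
  Δ^4: 0  0
  Δ^5: 0
The second differences are constant (8) and nonzero, while all higher differences vanish, so the minimal degree is 2.

2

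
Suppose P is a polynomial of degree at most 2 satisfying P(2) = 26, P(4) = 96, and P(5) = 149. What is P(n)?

P(n) = 6n^2 - n + 4

Write P(n) = an^2 + bn + c. Substituting each data point gives a linear system:
  4a + 2b + c = 26
  16a + 4b + c = 96
  25a + 5b + c = 149
Solving the system yields a = 6, b = -1, c = 4.
So P(n) = 6n^2 - n + 4.
Check: P(5) = 149. ✓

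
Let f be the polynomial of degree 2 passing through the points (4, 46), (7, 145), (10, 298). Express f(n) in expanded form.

f(n) = 3n^2 - 2

Write f(n) = an^2 + bn + c. Substituting each data point gives a linear system:
  16a + 4b + c = 46
  49a + 7b + c = 145
  100a + 10b + c = 298
Solving the system yields a = 3, b = 0, c = -2.
So f(n) = 3n² - 2.
Check: f(10) = 298. ✓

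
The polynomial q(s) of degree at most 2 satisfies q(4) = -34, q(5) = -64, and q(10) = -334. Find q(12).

-498

Using the Lagrange interpolation formula with nodes 4, 5, 10:
  L_0(s) = (s - 5)(s - 10) / 6
  L_1(s) = (s - 4)(s - 10) / -5
  L_2(s) = (s - 4)(s - 5) / 30
Then q(s) = -34·L_0(s) - 64·L_1(s) - 334·L_2(s).
Expanding and collecting terms gives q(s) = -4s^2 + 6s + 6.
Evaluating at s = 12: q(12) = -498.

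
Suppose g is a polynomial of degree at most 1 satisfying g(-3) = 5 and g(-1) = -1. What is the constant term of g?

-4

Write g(n) = an + b. Substituting each data point gives a linear system:
  -3a + b = 5
  -a + b = -1
Solving the system yields a = -3, b = -4.
So g(n) = -3n - 4.
The constant term is -4.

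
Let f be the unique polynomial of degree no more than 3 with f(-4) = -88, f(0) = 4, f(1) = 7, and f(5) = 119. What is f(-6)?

Using the Lagrange interpolation formula with nodes -4, 0, 1, 5:
  L_0(x) = x(x - 1)(x - 5) / -180
  L_1(x) = (x + 4)(x - 1)(x - 5) / 20
  L_2(x) = (x + 4)x(x - 5) / -20
  L_3(x) = (x + 4)x(x - 1) / 180
Then f(x) = -88·L_0(x) + 4·L_1(x) + 7·L_2(x) + 119·L_3(x).
Expanding and collecting terms gives f(x) = x^3 - x^2 + 3x + 4.
Evaluating at x = -6: f(-6) = -266.

-266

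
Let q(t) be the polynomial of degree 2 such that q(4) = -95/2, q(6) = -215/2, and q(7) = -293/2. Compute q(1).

Using the Lagrange interpolation formula with nodes 4, 6, 7:
  L_0(t) = (t - 6)(t - 7) / 6
  L_1(t) = (t - 4)(t - 7) / -2
  L_2(t) = (t - 4)(t - 6) / 3
Then q(t) = -95/2·L_0(t) - 215/2·L_1(t) - 293/2·L_2(t).
Expanding and collecting terms gives q(t) = -3t^2 + 1/2.
Evaluating at t = 1: q(1) = -5/2.

-5/2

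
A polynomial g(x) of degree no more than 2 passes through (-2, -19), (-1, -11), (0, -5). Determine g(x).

g(x) = -x^2 + 5x - 5

Using the Lagrange interpolation formula with nodes -2, -1, 0:
  L_0(x) = (x + 1)x / 2
  L_1(x) = (x + 2)x / -1
  L_2(x) = (x + 2)(x + 1) / 2
Then g(x) = -19·L_0(x) - 11·L_1(x) - 5·L_2(x).
Expanding and collecting terms gives g(x) = -x^2 + 5x - 5.
Check: g(-1) = -11. ✓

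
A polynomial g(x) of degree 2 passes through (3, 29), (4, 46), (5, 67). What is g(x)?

Write g(x) = ax^2 + bx + c. Substituting each data point gives a linear system:
  9a + 3b + c = 29
  16a + 4b + c = 46
  25a + 5b + c = 67
Solving the system yields a = 2, b = 3, c = 2.
So g(x) = 2x² + 3x + 2.
Check: g(4) = 46. ✓

g(x) = 2x^2 + 3x + 2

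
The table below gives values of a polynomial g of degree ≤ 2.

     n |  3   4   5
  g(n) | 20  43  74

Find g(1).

Write g(n) = an^2 + bn + c. Substituting each data point gives a linear system:
  9a + 3b + c = 20
  16a + 4b + c = 43
  25a + 5b + c = 74
Solving the system yields a = 4, b = -5, c = -1.
So g(n) = 4n^2 - 5n - 1.
Then g(1) = -2.

-2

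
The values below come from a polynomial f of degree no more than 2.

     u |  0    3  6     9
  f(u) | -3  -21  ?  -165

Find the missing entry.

-75

On equispaced nodes a degree-2 polynomial has vanishing third forward difference, so
  - f(0) + 3·f(3) - 3·f(6) + f(9) = 0.
Substituting the known values and solving for f(6):
  -3·f(6) = 225
  f(6) = -75.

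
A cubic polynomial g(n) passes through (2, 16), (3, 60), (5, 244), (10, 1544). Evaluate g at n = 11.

Write g(n) = an^3 + bn^2 + cn + d. Substituting each data point gives a linear system:
  8a + 4b + 2c + d = 16
  27a + 9b + 3c + d = 60
  125a + 25b + 5c + d = 244
  1000a + 100b + 10c + d = 1544
Solving the system yields a = 1, b = 6, c = -5, d = -6.
So g(n) = n³ + 6n² - 5n - 6.
Then g(11) = 1996.

1996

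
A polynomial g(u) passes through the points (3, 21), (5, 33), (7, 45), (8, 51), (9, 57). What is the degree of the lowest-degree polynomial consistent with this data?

Divided differences on the nodes 3, 5, 7, 8, 9:
  order 0: 21  33  45  51  57
  order 1: 6  6  6  6
  order 2: 0  0  0
  order 3: 0  0
  order 4: 0
The order-1 divided differences are all 6 (nonzero) and every higher order vanishes, so the data lies on a polynomial of degree exactly 1.

1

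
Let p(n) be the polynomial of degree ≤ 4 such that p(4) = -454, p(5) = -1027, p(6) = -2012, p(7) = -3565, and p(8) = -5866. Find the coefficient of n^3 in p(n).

Write p(n) = an^4 + bn^3 + cn^2 + dn + e. Substituting each data point gives a linear system:
  256a + 64b + 16c + 4d + e = -454
  625a + 125b + 25c + 5d + e = -1027
  1296a + 216b + 36c + 6d + e = -2012
  2401a + 343b + 49c + 7d + e = -3565
  4096a + 512b + 64c + 8d + e = -5866
Solving the system yields a = -1, b = -4, c = 5, d = -5, e = -2.
So p(n) = -n^4 - 4n^3 + 5n^2 - 5n - 2.
The coefficient of n^3 is -4.

-4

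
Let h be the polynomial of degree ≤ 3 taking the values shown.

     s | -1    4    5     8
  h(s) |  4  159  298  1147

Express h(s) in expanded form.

Using the Lagrange interpolation formula with nodes -1, 4, 5, 8:
  L_0(s) = (s - 4)(s - 5)(s - 8) / -270
  L_1(s) = (s + 1)(s - 5)(s - 8) / 20
  L_2(s) = (s + 1)(s - 4)(s - 8) / -18
  L_3(s) = (s + 1)(s - 4)(s - 5) / 108
Then h(s) = 4·L_0(s) + 159·L_1(s) + 298·L_2(s) + 1147·L_3(s).
Expanding and collecting terms gives h(s) = 2s^3 + 2s^2 - s + 3.
Check: h(-1) = 4. ✓

h(s) = 2s^3 + 2s^2 - s + 3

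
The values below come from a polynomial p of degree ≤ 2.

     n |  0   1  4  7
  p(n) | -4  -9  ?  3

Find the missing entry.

The 3 known points determine the degree-2 polynomial uniquely.
Write p(n) = an^2 + bn + c. Substituting each data point gives a linear system:
  c = -4
  a + b + c = -9
  49a + 7b + c = 3
Solving the system yields a = 1, b = -6, c = -4.
So p(n) = n^2 - 6n - 4.
Then p(4) = -12.

-12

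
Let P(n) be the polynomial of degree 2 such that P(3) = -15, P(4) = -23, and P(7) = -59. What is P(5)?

-33

Using the Lagrange interpolation formula with nodes 3, 4, 7:
  L_0(n) = (n - 4)(n - 7) / 4
  L_1(n) = (n - 3)(n - 7) / -3
  L_2(n) = (n - 3)(n - 4) / 12
Then P(n) = -15·L_0(n) - 23·L_1(n) - 59·L_2(n).
Expanding and collecting terms gives P(n) = -n² - n - 3.
Evaluating at n = 5: P(5) = -33.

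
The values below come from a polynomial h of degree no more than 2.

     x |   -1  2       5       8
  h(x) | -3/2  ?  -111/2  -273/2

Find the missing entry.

-21/2

The 3 known points determine the degree-2 polynomial uniquely.
Write h(x) = ax^2 + bx + c. Substituting each data point gives a linear system:
  a - b + c = -3/2
  25a + 5b + c = -111/2
  64a + 8b + c = -273/2
Solving the system yields a = -2, b = -1, c = -1/2.
So h(x) = -2x^2 - x - 1/2.
Then h(2) = -21/2.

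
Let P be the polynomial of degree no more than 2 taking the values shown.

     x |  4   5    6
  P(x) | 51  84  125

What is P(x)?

Using the Lagrange interpolation formula with nodes 4, 5, 6:
  L_0(x) = (x - 5)(x - 6) / 2
  L_1(x) = (x - 4)(x - 6) / -1
  L_2(x) = (x - 4)(x - 5) / 2
Then P(x) = 51·L_0(x) + 84·L_1(x) + 125·L_2(x).
Expanding and collecting terms gives P(x) = 4x^2 - 3x - 1.
Check: P(6) = 125. ✓

P(x) = 4x^2 - 3x - 1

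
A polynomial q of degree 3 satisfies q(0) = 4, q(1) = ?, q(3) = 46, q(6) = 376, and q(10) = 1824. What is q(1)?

The 4 known points determine the degree-3 polynomial uniquely.
Write q(t) = at^3 + bt^2 + ct + d. Substituting each data point gives a linear system:
  d = 4
  27a + 9b + 3c + d = 46
  216a + 36b + 6c + d = 376
  1000a + 100b + 10c + d = 1824
Solving the system yields a = 2, b = -2, c = 2, d = 4.
So q(t) = 2t^3 - 2t^2 + 2t + 4.
Then q(1) = 6.

6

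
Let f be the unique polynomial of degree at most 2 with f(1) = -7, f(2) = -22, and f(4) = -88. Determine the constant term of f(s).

Write f(s) = as^2 + bs + c. Substituting each data point gives a linear system:
  a + b + c = -7
  4a + 2b + c = -22
  16a + 4b + c = -88
Solving the system yields a = -6, b = 3, c = -4.
So f(s) = -6s^2 + 3s - 4.
The constant term is -4.

-4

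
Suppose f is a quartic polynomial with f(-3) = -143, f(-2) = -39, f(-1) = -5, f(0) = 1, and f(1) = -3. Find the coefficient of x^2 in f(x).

Write f(x) = ax^4 + bx^3 + cx^2 + dx + e. Substituting each data point gives a linear system:
  81a - 27b + 9c - 3d + e = -143
  16a - 8b + 4c - 2d + e = -39
  a - b + c - d + e = -5
  e = 1
  a + b + c + d + e = -3
Solving the system yields a = -1, b = 1, c = -4, d = 0, e = 1.
So f(x) = -x^4 + x^3 - 4x^2 + 1.
The coefficient of x^2 is -4.

-4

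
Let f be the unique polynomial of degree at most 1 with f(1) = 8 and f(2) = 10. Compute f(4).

14

Write f(s) = as + b. Substituting each data point gives a linear system:
  a + b = 8
  2a + b = 10
Solving the system yields a = 2, b = 6.
So f(s) = 2s + 6.
Then f(4) = 14.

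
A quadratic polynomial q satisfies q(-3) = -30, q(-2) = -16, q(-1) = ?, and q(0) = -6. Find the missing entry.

-8

On equispaced nodes a degree-2 polynomial has vanishing third forward difference, so
  - q(-3) + 3·q(-2) - 3·q(-1) + q(0) = 0.
Substituting the known values and solving for q(-1):
  -3·q(-1) = 24
  q(-1) = -8.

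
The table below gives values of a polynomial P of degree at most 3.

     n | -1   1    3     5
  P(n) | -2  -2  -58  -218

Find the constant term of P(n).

Write P(n) = an^3 + bn^2 + cn + d. Substituting each data point gives a linear system:
  -a + b - c + d = -2
  a + b + c + d = -2
  27a + 9b + 3c + d = -58
  125a + 25b + 5c + d = -218
Solving the system yields a = -1, b = -4, c = 1, d = 2.
So P(n) = -n^3 - 4n^2 + n + 2.
The constant term is 2.

2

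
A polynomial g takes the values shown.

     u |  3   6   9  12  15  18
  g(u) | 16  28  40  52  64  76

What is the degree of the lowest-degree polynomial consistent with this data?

Forward differences of the values at u = 3, 6, 9, 12, 15, 18:
  g  : 16  28  40  52  64  76
  Δ  : 12  12  12  12  12
  Δ^2: 0  0  0  0
  Δ^3: 0  0  0
  Δ^4: 0  0
  Δ^5: 0
The first differences are constant (12) and nonzero, while all higher differences vanish, so the minimal degree is 1.

1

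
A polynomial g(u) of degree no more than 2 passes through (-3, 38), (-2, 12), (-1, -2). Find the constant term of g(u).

-4

Write g(u) = au^2 + bu + c. Substituting each data point gives a linear system:
  9a - 3b + c = 38
  4a - 2b + c = 12
  a - b + c = -2
Solving the system yields a = 6, b = 4, c = -4.
So g(u) = 6u² + 4u - 4.
The constant term is -4.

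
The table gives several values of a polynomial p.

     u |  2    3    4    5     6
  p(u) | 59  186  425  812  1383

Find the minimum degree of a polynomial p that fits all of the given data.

3

Forward differences of the values at u = 2, 3, 4, 5, 6:
  p  : 59  186  425  812  1383
  Δ  : 127  239  387  571
  Δ^2: 112  148  184
  Δ^3: 36  36
  Δ^4: 0
The third differences are constant (36) and nonzero, while all higher differences vanish, so the minimal degree is 3.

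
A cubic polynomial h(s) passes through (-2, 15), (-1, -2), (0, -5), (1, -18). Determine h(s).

h(s) = -4s^3 - 5s^2 - 4s - 5

Write h(s) = as^3 + bs^2 + cs + d. Substituting each data point gives a linear system:
  -8a + 4b - 2c + d = 15
  -a + b - c + d = -2
  d = -5
  a + b + c + d = -18
Solving the system yields a = -4, b = -5, c = -4, d = -5.
So h(s) = -4s³ - 5s² - 4s - 5.
Check: h(0) = -5. ✓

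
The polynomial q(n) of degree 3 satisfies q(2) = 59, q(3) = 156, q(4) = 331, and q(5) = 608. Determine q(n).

Using the Lagrange interpolation formula with nodes 2, 3, 4, 5:
  L_0(n) = (n - 3)(n - 4)(n - 5) / -6
  L_1(n) = (n - 2)(n - 4)(n - 5) / 2
  L_2(n) = (n - 2)(n - 3)(n - 5) / -2
  L_3(n) = (n - 2)(n - 3)(n - 4) / 6
Then q(n) = 59·L_0(n) + 156·L_1(n) + 331·L_2(n) + 608·L_3(n).
Expanding and collecting terms gives q(n) = 4n^3 + 3n^2 + 6n + 3.
Check: q(3) = 156. ✓

q(n) = 4n^3 + 3n^2 + 6n + 3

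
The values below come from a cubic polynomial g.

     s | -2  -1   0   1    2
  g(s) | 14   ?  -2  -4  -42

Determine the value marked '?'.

-6

On equispaced nodes a degree-3 polynomial has vanishing fourth forward difference, so
  g(-2) - 4·g(-1) + 6·g(0) - 4·g(1) + g(2) = 0.
Substituting the known values and solving for g(-1):
  -4·g(-1) = 24
  g(-1) = -6.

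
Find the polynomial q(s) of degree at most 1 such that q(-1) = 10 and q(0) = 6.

q(s) = -4s + 6

Using the Lagrange interpolation formula with nodes -1, 0:
  L_0(s) = s / -1
  L_1(s) = (s + 1) / 1
Then q(s) = 10·L_0(s) + 6·L_1(s).
Expanding and collecting terms gives q(s) = -4s + 6.
Check: q(0) = 6. ✓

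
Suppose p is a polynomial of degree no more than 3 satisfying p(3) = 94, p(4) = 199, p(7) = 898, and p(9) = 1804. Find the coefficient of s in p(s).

3

Write p(s) = as^3 + bs^2 + cs + d. Substituting each data point gives a linear system:
  27a + 9b + 3c + d = 94
  64a + 16b + 4c + d = 199
  343a + 49b + 7c + d = 898
  729a + 81b + 9c + d = 1804
Solving the system yields a = 2, b = 4, c = 3, d = -5.
So p(s) = 2s³ + 4s² + 3s - 5.
The coefficient of s is 3.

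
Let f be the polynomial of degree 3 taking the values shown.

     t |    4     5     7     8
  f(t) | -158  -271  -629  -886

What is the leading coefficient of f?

Write f(t) = at^3 + bt^2 + ct + d. Substituting each data point gives a linear system:
  64a + 16b + 4c + d = -158
  125a + 25b + 5c + d = -271
  343a + 49b + 7c + d = -629
  512a + 64b + 8c + d = -886
Solving the system yields a = -1, b = -6, c = 2, d = -6.
So f(t) = -t³ - 6t² + 2t - 6.
The leading coefficient is -1.

-1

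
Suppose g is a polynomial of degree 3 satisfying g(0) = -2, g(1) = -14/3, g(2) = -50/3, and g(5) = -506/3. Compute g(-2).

-2/3

Write g(n) = an^3 + bn^2 + cn + d. Substituting each data point gives a linear system:
  d = -2
  a + b + c + d = -14/3
  8a + 4b + 2c + d = -50/3
  125a + 25b + 5c + d = -506/3
Solving the system yields a = -1, b = -5/3, c = 0, d = -2.
So g(n) = -n^3 - (5/3)n^2 - 2.
Then g(-2) = -2/3.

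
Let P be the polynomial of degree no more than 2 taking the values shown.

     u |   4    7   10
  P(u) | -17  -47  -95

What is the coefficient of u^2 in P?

-1

Write P(u) = au^2 + bu + c. Substituting each data point gives a linear system:
  16a + 4b + c = -17
  49a + 7b + c = -47
  100a + 10b + c = -95
Solving the system yields a = -1, b = 1, c = -5.
So P(u) = -u^2 + u - 5.
The leading coefficient is -1.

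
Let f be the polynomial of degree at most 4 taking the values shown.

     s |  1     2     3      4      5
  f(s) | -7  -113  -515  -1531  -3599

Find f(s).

Write f(s) = as^4 + bs^3 + cs^2 + ds + e. Substituting each data point gives a linear system:
  a + b + c + d + e = -7
  16a + 8b + 4c + 2d + e = -113
  81a + 27b + 9c + 3d + e = -515
  256a + 64b + 16c + 4d + e = -1531
  625a + 125b + 25c + 5d + e = -3599
Solving the system yields a = -5, b = -3, c = -5, d = 5, e = 1.
So f(s) = -5s^4 - 3s^3 - 5s^2 + 5s + 1.
Check: f(1) = -7. ✓

f(s) = -5s^4 - 3s^3 - 5s^2 + 5s + 1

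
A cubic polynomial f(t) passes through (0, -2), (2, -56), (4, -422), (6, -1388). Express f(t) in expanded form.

Write f(t) = at^3 + bt^2 + ct + d. Substituting each data point gives a linear system:
  d = -2
  8a + 4b + 2c + d = -56
  64a + 16b + 4c + d = -422
  216a + 36b + 6c + d = -1388
Solving the system yields a = -6, b = -3, c = 3, d = -2.
So f(t) = -6t³ - 3t² + 3t - 2.
Check: f(4) = -422. ✓

f(t) = -6t^3 - 3t^2 + 3t - 2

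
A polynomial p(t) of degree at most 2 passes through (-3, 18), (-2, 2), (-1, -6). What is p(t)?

Using the Lagrange interpolation formula with nodes -3, -2, -1:
  L_0(t) = (t + 2)(t + 1) / 2
  L_1(t) = (t + 3)(t + 1) / -1
  L_2(t) = (t + 3)(t + 2) / 2
Then p(t) = 18·L_0(t) + 2·L_1(t) - 6·L_2(t).
Expanding and collecting terms gives p(t) = 4t^2 + 4t - 6.
Check: p(-1) = -6. ✓

p(t) = 4t^2 + 4t - 6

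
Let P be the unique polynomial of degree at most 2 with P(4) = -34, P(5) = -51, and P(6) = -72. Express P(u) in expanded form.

P(u) = -2u^2 + u - 6

Write P(u) = au^2 + bu + c. Substituting each data point gives a linear system:
  16a + 4b + c = -34
  25a + 5b + c = -51
  36a + 6b + c = -72
Solving the system yields a = -2, b = 1, c = -6.
So P(u) = -2u^2 + u - 6.
Check: P(4) = -34. ✓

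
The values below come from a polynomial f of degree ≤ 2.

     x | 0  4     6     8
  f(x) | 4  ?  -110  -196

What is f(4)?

-48

The 3 known points determine the degree-2 polynomial uniquely.
Write f(x) = ax^2 + bx + c. Substituting each data point gives a linear system:
  c = 4
  36a + 6b + c = -110
  64a + 8b + c = -196
Solving the system yields a = -3, b = -1, c = 4.
So f(x) = -3x^2 - x + 4.
Then f(4) = -48.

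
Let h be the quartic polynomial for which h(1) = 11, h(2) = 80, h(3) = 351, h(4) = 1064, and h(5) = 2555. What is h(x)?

Write h(x) = ax^4 + bx^3 + cx^2 + dx + e. Substituting each data point gives a linear system:
  a + b + c + d + e = 11
  16a + 8b + 4c + 2d + e = 80
  81a + 27b + 9c + 3d + e = 351
  256a + 64b + 16c + 4d + e = 1064
  625a + 125b + 25c + 5d + e = 2555
Solving the system yields a = 4, b = 0, c = 1, d = 6, e = 0.
So h(x) = 4x^4 + x^2 + 6x.
Check: h(1) = 11. ✓

h(x) = 4x^4 + x^2 + 6x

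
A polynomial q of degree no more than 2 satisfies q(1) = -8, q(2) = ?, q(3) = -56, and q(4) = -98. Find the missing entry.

The 3 known points determine the degree-2 polynomial uniquely.
Write q(u) = au^2 + bu + c. Substituting each data point gives a linear system:
  a + b + c = -8
  9a + 3b + c = -56
  16a + 4b + c = -98
Solving the system yields a = -6, b = 0, c = -2.
So q(u) = -6u^2 - 2.
Then q(2) = -26.

-26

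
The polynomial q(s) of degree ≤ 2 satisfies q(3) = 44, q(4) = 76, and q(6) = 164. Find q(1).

4

Write q(s) = as^2 + bs + c. Substituting each data point gives a linear system:
  9a + 3b + c = 44
  16a + 4b + c = 76
  36a + 6b + c = 164
Solving the system yields a = 4, b = 4, c = -4.
So q(s) = 4s^2 + 4s - 4.
Then q(1) = 4.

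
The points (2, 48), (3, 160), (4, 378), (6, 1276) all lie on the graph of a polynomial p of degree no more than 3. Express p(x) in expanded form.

Write p(x) = ax^3 + bx^2 + cx + d. Substituting each data point gives a linear system:
  8a + 4b + 2c + d = 48
  27a + 9b + 3c + d = 160
  64a + 16b + 4c + d = 378
  216a + 36b + 6c + d = 1276
Solving the system yields a = 6, b = -1, c = 3, d = -2.
So p(x) = 6x^3 - x^2 + 3x - 2.
Check: p(6) = 1276. ✓

p(x) = 6x^3 - x^2 + 3x - 2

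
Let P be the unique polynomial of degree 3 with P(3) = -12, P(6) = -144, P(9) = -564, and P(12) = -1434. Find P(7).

-244

Write P(s) = as^3 + bs^2 + cs + d. Substituting each data point gives a linear system:
  27a + 9b + 3c + d = -12
  216a + 36b + 6c + d = -144
  729a + 81b + 9c + d = -564
  1728a + 144b + 12c + d = -1434
Solving the system yields a = -1, b = 2, c = 1, d = -6.
So P(s) = -s^3 + 2s^2 + s - 6.
Then P(7) = -244.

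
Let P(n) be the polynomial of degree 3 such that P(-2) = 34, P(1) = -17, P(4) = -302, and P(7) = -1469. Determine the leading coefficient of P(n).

Write P(n) = an^3 + bn^2 + cn + d. Substituting each data point gives a linear system:
  -8a + 4b - 2c + d = 34
  a + b + c + d = -17
  64a + 16b + 4c + d = -302
  343a + 49b + 7c + d = -1469
Solving the system yields a = -4, b = -1, c = -6, d = -6.
So P(n) = -4n^3 - n^2 - 6n - 6.
The leading coefficient is -4.

-4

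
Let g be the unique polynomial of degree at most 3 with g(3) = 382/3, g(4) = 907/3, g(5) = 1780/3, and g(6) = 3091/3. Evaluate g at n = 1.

16/3

Write g(n) = an^3 + bn^2 + cn + d. Substituting each data point gives a linear system:
  27a + 9b + 3c + d = 382/3
  64a + 16b + 4c + d = 907/3
  125a + 25b + 5c + d = 1780/3
  216a + 36b + 6c + d = 3091/3
Solving the system yields a = 5, b = -2, c = 4, d = -5/3.
So g(n) = 5n^3 - 2n^2 + 4n - 5/3.
Then g(1) = 16/3.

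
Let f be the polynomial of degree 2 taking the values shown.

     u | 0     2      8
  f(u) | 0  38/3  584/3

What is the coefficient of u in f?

1/3

Write f(u) = au^2 + bu + c. Substituting each data point gives a linear system:
  c = 0
  4a + 2b + c = 38/3
  64a + 8b + c = 584/3
Solving the system yields a = 3, b = 1/3, c = 0.
So f(u) = 3u^2 + (1/3)u.
The coefficient of u is 1/3.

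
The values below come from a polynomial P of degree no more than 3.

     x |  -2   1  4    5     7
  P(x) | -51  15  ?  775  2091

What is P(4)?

405

The 4 known points determine the degree-3 polynomial uniquely.
Write P(x) = ax^3 + bx^2 + cx + d. Substituting each data point gives a linear system:
  -8a + 4b - 2c + d = -51
  a + b + c + d = 15
  125a + 25b + 5c + d = 775
  343a + 49b + 7c + d = 2091
Solving the system yields a = 6, b = 0, c = 4, d = 5.
So P(x) = 6x^3 + 4x + 5.
Then P(4) = 405.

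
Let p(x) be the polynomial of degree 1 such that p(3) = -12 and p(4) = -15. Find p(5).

-18

Using the Lagrange interpolation formula with nodes 3, 4:
  L_0(x) = (x - 4) / -1
  L_1(x) = (x - 3) / 1
Then p(x) = -12·L_0(x) - 15·L_1(x).
Expanding and collecting terms gives p(x) = -3x - 3.
Evaluating at x = 5: p(5) = -18.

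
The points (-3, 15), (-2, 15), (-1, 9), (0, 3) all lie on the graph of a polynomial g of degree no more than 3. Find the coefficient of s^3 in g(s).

1

Write g(s) = as^3 + bs^2 + cs + d. Substituting each data point gives a linear system:
  -27a + 9b - 3c + d = 15
  -8a + 4b - 2c + d = 15
  -a + b - c + d = 9
  d = 3
Solving the system yields a = 1, b = 3, c = -4, d = 3.
So g(s) = s³ + 3s² - 4s + 3.
The leading coefficient is 1.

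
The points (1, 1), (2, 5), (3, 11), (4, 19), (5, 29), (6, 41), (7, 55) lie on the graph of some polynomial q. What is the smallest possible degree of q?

Forward differences of the values at n = 1, 2, 3, 4, 5, 6, 7:
  q  : 1  5  11  19  29  41  55
  Δ  : 4  6  8  10  12  14
  Δ^2: 2  2  2  2  2
  Δ^3: 0  0  0  0
  Δ^4: 0  0  0
  Δ^5: 0  0
  Δ^6: 0
The second differences are constant (2) and nonzero, while all higher differences vanish, so the minimal degree is 2.

2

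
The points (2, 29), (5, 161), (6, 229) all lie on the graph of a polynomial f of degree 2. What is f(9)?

Write f(x) = ax^2 + bx + c. Substituting each data point gives a linear system:
  4a + 2b + c = 29
  25a + 5b + c = 161
  36a + 6b + c = 229
Solving the system yields a = 6, b = 2, c = 1.
So f(x) = 6x^2 + 2x + 1.
Then f(9) = 505.

505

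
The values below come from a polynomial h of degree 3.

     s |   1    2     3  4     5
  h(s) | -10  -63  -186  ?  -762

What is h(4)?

-409

On equispaced nodes a degree-3 polynomial has vanishing fourth forward difference, so
  h(1) - 4·h(2) + 6·h(3) - 4·h(4) + h(5) = 0.
Substituting the known values and solving for h(4):
  -4·h(4) = 1636
  h(4) = -409.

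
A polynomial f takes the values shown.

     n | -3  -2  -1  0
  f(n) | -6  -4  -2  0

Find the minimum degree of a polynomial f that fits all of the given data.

1

Forward differences of the values at n = -3, -2, -1, 0:
  f  : -6  -4  -2  0
  Δ  : 2  2  2
  Δ^2: 0  0
  Δ^3: 0
The first differences are constant (2) and nonzero, while all higher differences vanish, so the minimal degree is 1.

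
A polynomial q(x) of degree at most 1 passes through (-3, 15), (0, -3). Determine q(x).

q(x) = -6x - 3

Write q(x) = ax + b. Substituting each data point gives a linear system:
  -3a + b = 15
  b = -3
Solving the system yields a = -6, b = -3.
So q(x) = -6x - 3.
Check: q(0) = -3. ✓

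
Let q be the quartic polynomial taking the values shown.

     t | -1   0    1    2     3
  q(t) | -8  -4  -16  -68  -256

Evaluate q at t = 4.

-748

Forward differences of the values at t = -1, 0, 1, 2, 3:
  q  : -8  -4  -16  -68  -256
  Δ  : 4  -12  -52  -188
  Δ^2: -16  -40  -136
  Δ^3: -24  -96
  Δ^4: -72
The fourth differences are constant, confirming degree 4.
Interpolating (Newton forward form) and evaluating at t = 4 gives q(4) = -748.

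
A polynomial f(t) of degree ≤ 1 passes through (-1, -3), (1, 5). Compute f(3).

13

Using the Lagrange interpolation formula with nodes -1, 1:
  L_0(t) = (t - 1) / -2
  L_1(t) = (t + 1) / 2
Then f(t) = -3·L_0(t) + 5·L_1(t).
Expanding and collecting terms gives f(t) = 4t + 1.
Evaluating at t = 3: f(3) = 13.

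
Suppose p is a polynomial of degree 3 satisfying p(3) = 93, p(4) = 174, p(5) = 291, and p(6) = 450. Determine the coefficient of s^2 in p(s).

Write p(s) = as^3 + bs^2 + cs + d. Substituting each data point gives a linear system:
  27a + 9b + 3c + d = 93
  64a + 16b + 4c + d = 174
  125a + 25b + 5c + d = 291
  216a + 36b + 6c + d = 450
Solving the system yields a = 1, b = 6, c = 2, d = 6.
So p(s) = s³ + 6s² + 2s + 6.
The coefficient of s^2 is 6.

6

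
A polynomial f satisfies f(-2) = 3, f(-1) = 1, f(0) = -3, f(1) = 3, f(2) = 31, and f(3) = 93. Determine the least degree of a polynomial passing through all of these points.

3

Forward differences of the values at x = -2, -1, 0, 1, 2, 3:
  f  : 3  1  -3  3  31  93
  Δ  : -2  -4  6  28  62
  Δ^2: -2  10  22  34
  Δ^3: 12  12  12
  Δ^4: 0  0
  Δ^5: 0
The third differences are constant (12) and nonzero, while all higher differences vanish, so the minimal degree is 3.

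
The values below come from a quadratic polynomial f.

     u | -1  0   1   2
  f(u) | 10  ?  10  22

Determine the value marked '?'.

The 3 known points determine the degree-2 polynomial uniquely.
Write f(u) = au^2 + bu + c. Substituting each data point gives a linear system:
  a - b + c = 10
  a + b + c = 10
  4a + 2b + c = 22
Solving the system yields a = 4, b = 0, c = 6.
So f(u) = 4u^2 + 6.
Then f(0) = 6.

6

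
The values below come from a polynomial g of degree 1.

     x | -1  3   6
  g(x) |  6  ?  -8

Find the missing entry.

-2

The 2 known points determine the degree-1 polynomial uniquely.
Write g(x) = ax + b. Substituting each data point gives a linear system:
  -a + b = 6
  6a + b = -8
Solving the system yields a = -2, b = 4.
So g(x) = -2x + 4.
Then g(3) = -2.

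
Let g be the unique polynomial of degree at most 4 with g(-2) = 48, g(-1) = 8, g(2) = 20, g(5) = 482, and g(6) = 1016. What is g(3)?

68

Write g(n) = an^4 + bn^3 + cn^2 + dn + e. Substituting each data point gives a linear system:
  16a - 8b + 4c - 2d + e = 48
  a - b + c - d + e = 8
  16a + 8b + 4c + 2d + e = 20
  625a + 125b + 25c + 5d + e = 482
  1296a + 216b + 36c + 6d + e = 1016
Solving the system yields a = 1, b = -2, c = 4, d = 1, e = 2.
So g(n) = n^4 - 2n^3 + 4n^2 + n + 2.
Then g(3) = 68.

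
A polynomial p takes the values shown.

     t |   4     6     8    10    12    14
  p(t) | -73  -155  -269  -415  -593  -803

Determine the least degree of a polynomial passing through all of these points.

2

Forward differences of the values at t = 4, 6, 8, 10, 12, 14:
  p  : -73  -155  -269  -415  -593  -803
  Δ  : -82  -114  -146  -178  -210
  Δ^2: -32  -32  -32  -32
  Δ^3: 0  0  0
  Δ^4: 0  0
  Δ^5: 0
The second differences are constant (-32) and nonzero, while all higher differences vanish, so the minimal degree is 2.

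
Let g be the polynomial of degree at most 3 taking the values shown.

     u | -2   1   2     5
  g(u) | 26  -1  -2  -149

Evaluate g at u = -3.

Write g(u) = au^3 + bu^2 + cu + d. Substituting each data point gives a linear system:
  -8a + 4b - 2c + d = 26
  a + b + c + d = -1
  8a + 4b + 2c + d = -2
  125a + 25b + 5c + d = -149
Solving the system yields a = -2, b = 4, c = 1, d = -4.
So g(u) = -2u³ + 4u² + u - 4.
Then g(-3) = 83.

83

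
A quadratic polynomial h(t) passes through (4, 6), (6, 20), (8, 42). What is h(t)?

h(t) = t^2 - 3t + 2

Write h(t) = at^2 + bt + c. Substituting each data point gives a linear system:
  16a + 4b + c = 6
  36a + 6b + c = 20
  64a + 8b + c = 42
Solving the system yields a = 1, b = -3, c = 2.
So h(t) = t^2 - 3t + 2.
Check: h(6) = 20. ✓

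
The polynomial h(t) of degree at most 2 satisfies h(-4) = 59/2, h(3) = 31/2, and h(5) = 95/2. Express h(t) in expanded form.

h(t) = 2t^2 - 5/2

Write h(t) = at^2 + bt + c. Substituting each data point gives a linear system:
  16a - 4b + c = 59/2
  9a + 3b + c = 31/2
  25a + 5b + c = 95/2
Solving the system yields a = 2, b = 0, c = -5/2.
So h(t) = 2t^2 - 5/2.
Check: h(3) = 31/2. ✓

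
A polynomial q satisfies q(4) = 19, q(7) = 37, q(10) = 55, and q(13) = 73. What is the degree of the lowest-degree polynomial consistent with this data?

Forward differences of the values at s = 4, 7, 10, 13:
  q  : 19  37  55  73
  Δ  : 18  18  18
  Δ^2: 0  0
  Δ^3: 0
The first differences are constant (18) and nonzero, while all higher differences vanish, so the minimal degree is 1.

1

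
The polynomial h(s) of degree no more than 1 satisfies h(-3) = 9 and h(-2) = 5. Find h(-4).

13

Using the Lagrange interpolation formula with nodes -3, -2:
  L_0(s) = (s + 2) / -1
  L_1(s) = (s + 3) / 1
Then h(s) = 9·L_0(s) + 5·L_1(s).
Expanding and collecting terms gives h(s) = -4s - 3.
Evaluating at s = -4: h(-4) = 13.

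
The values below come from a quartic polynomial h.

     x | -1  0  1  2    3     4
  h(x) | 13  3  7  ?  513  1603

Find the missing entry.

103

The 5 known points determine the degree-4 polynomial uniquely.
Write h(x) = ax^4 + bx^3 + cx^2 + dx + e. Substituting each data point gives a linear system:
  a - b + c - d + e = 13
  e = 3
  a + b + c + d + e = 7
  81a + 27b + 9c + 3d + e = 513
  256a + 64b + 16c + 4d + e = 1603
Solving the system yields a = 6, b = 1, c = 1, d = -4, e = 3.
So h(x) = 6x^4 + x^3 + x^2 - 4x + 3.
Then h(2) = 103.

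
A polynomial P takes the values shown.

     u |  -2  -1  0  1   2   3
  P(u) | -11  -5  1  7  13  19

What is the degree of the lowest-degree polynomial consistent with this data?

1

Forward differences of the values at u = -2, -1, 0, 1, 2, 3:
  P  : -11  -5  1  7  13  19
  Δ  : 6  6  6  6  6
  Δ^2: 0  0  0  0
  Δ^3: 0  0  0
  Δ^4: 0  0
  Δ^5: 0
The first differences are constant (6) and nonzero, while all higher differences vanish, so the minimal degree is 1.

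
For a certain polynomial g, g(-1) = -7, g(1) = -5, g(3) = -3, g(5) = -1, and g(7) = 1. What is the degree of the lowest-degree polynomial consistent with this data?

1

Forward differences of the values at n = -1, 1, 3, 5, 7:
  g  : -7  -5  -3  -1  1
  Δ  : 2  2  2  2
  Δ^2: 0  0  0
  Δ^3: 0  0
  Δ^4: 0
The first differences are constant (2) and nonzero, while all higher differences vanish, so the minimal degree is 1.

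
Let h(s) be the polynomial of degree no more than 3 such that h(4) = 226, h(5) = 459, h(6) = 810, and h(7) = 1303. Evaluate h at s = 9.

2811

Using the Lagrange interpolation formula with nodes 4, 5, 6, 7:
  L_0(s) = (s - 5)(s - 6)(s - 7) / -6
  L_1(s) = (s - 4)(s - 6)(s - 7) / 2
  L_2(s) = (s - 4)(s - 5)(s - 7) / -2
  L_3(s) = (s - 4)(s - 5)(s - 6) / 6
Then h(s) = 226·L_0(s) + 459·L_1(s) + 810·L_2(s) + 1303·L_3(s).
Expanding and collecting terms gives h(s) = 4s^3 - s^2 - 2s - 6.
Evaluating at s = 9: h(9) = 2811.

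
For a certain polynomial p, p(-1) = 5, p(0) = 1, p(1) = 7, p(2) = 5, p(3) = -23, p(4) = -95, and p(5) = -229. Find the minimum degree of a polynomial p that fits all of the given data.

Forward differences of the values at u = -1, 0, 1, 2, 3, 4, 5:
  p  : 5  1  7  5  -23  -95  -229
  Δ  : -4  6  -2  -28  -72  -134
  Δ^2: 10  -8  -26  -44  -62
  Δ^3: -18  -18  -18  -18
  Δ^4: 0  0  0
  Δ^5: 0  0
  Δ^6: 0
The third differences are constant (-18) and nonzero, while all higher differences vanish, so the minimal degree is 3.

3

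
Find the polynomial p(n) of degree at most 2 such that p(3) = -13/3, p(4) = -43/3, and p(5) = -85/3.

p(n) = -2n^2 + 4n + 5/3

Using the Lagrange interpolation formula with nodes 3, 4, 5:
  L_0(n) = (n - 4)(n - 5) / 2
  L_1(n) = (n - 3)(n - 5) / -1
  L_2(n) = (n - 3)(n - 4) / 2
Then p(n) = -13/3·L_0(n) - 43/3·L_1(n) - 85/3·L_2(n).
Expanding and collecting terms gives p(n) = -2n² + 4n + 5/3.
Check: p(3) = -13/3. ✓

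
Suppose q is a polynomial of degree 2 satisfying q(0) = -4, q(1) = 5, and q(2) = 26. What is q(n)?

q(n) = 6n^2 + 3n - 4

Write q(n) = an^2 + bn + c. Substituting each data point gives a linear system:
  c = -4
  a + b + c = 5
  4a + 2b + c = 26
Solving the system yields a = 6, b = 3, c = -4.
So q(n) = 6n^2 + 3n - 4.
Check: q(0) = -4. ✓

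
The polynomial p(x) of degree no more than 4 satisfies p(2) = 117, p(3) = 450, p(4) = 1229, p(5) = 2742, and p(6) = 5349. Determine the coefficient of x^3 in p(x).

Write p(x) = ax^4 + bx^3 + cx^2 + dx + e. Substituting each data point gives a linear system:
  16a + 8b + 4c + 2d + e = 117
  81a + 27b + 9c + 3d + e = 450
  256a + 64b + 16c + 4d + e = 1229
  625a + 125b + 25c + 5d + e = 2742
  1296a + 216b + 36c + 6d + e = 5349
Solving the system yields a = 3, b = 6, c = 4, d = 4, e = -3.
So p(x) = 3x^4 + 6x^3 + 4x^2 + 4x - 3.
The coefficient of x^3 is 6.

6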